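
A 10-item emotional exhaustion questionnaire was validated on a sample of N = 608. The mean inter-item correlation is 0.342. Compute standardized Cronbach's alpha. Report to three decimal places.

Standardized α = k·r̄ / (1 + (k−1)·r̄) = 10 × 0.342 / (1 + 9 × 0.342)
  = 3.4200 / 4.0780 = 0.839

standardized Cronbach's alpha = 0.839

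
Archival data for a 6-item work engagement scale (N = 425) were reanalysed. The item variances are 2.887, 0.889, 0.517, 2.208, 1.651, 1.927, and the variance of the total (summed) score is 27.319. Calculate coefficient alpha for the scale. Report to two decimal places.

Σσ²ᵢ = 2.887 + 0.889 + 0.517 + 2.208 + 1.651 + 1.927 = 10.079
α = (k/(k−1))·(1 − Σσ²ᵢ/total variance) = (6/5)·(1 − 10.079/27.319) = 0.76

coefficient alpha = 0.76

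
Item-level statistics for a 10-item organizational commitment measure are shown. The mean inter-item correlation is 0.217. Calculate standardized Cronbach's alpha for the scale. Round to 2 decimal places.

Standardized α = k·r̄ / (1 + (k−1)·r̄) = 10 × 0.217 / (1 + 9 × 0.217)
  = 2.1700 / 2.9530 = 0.73

standardized Cronbach's alpha = 0.73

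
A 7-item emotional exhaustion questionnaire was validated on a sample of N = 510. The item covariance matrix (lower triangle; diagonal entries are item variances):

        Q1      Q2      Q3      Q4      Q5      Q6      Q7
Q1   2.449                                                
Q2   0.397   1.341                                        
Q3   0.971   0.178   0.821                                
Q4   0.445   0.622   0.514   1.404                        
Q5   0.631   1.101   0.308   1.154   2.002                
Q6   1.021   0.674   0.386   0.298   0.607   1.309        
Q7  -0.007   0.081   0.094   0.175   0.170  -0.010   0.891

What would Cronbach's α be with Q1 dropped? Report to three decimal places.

α = 0.745

Remaining items: Q2, Q3, Q4, Q5, Q6, Q7 (k = 6).
sum of item variances = 1.341 + 0.821 + 1.404 + 2.002 + 1.309 + 0.891 = 7.768
Var(T) = 7.768 + 2 × 6.352 = 20.472
α (item deleted) = (6/5)·(1 − 7.768/20.472) = 0.745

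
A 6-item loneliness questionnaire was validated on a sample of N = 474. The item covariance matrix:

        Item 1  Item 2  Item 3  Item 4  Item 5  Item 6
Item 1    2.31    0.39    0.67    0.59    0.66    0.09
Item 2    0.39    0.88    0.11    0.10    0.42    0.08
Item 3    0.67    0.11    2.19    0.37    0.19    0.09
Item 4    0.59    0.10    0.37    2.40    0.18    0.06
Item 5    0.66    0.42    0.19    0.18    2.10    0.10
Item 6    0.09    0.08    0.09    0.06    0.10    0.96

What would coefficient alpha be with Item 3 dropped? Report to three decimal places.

Remaining items: Item 1, Item 2, Item 4, Item 5, Item 6 (k = 5).
Σσᵢ² = 2.31 + 0.88 + 2.40 + 2.10 + 0.96 = 8.65
σ²_T = 8.65 + 2 × 2.67 = 13.99
α (item deleted) = (5/4)·(1 − 8.65/13.99) = 0.477

α = 0.477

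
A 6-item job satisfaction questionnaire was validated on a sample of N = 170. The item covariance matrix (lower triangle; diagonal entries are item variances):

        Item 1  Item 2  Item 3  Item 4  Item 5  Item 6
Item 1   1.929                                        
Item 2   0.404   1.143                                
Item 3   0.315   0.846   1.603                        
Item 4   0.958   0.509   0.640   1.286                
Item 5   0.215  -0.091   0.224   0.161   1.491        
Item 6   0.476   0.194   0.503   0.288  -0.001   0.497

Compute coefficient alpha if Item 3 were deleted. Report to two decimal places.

Remaining items: Item 1, Item 2, Item 4, Item 5, Item 6 (k = 5).
ΣVar(i) = 1.929 + 1.143 + 1.286 + 1.491 + 0.497 = 6.346
σ²_T = 6.346 + 2 × 3.113 = 12.572
α (item deleted) = (5/4)·(1 − 6.346/12.572) = 0.62

coefficient alpha = 0.62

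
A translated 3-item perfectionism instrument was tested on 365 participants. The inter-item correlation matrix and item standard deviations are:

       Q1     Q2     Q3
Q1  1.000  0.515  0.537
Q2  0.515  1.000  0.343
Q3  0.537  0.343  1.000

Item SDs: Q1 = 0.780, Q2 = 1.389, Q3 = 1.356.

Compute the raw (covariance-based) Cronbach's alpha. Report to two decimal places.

Σσ²ᵢ = 0.780² + 1.389² + 1.356² = 4.3765
Covariances σ_ij = r_ij · s_i · s_j:
  σ(Q1,Q2) = 0.515 × 0.780 × 1.389 = 0.5580
  σ(Q1,Q3) = 0.537 × 0.780 × 1.356 = 0.5680
  σ(Q2,Q3) = 0.343 × 1.389 × 1.356 = 0.6460
σ²_T = Σσ²ᵢ + 2·Σσ_ij = 4.3765 + 2 × 1.7720 = 7.9205
α = (3/2)·(1 − 4.3765/7.9205) = 0.67

α = 0.67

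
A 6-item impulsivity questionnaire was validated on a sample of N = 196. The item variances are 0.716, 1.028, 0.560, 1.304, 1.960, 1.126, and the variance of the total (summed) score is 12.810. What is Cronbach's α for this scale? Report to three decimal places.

Σσ²ᵢ = 0.716 + 1.028 + 0.560 + 1.304 + 1.960 + 1.126 = 6.694
α = (k/(k−1))·(1 − Σσ²ᵢ/total variance) = (6/5)·(1 − 6.694/12.810) = 0.573

α = 0.573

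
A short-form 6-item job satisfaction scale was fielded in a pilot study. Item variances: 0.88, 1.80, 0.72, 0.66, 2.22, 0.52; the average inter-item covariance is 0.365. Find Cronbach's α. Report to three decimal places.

Cronbach's α = 0.740

Σσᵢ² = 0.88 + 1.80 + 0.72 + 0.66 + 2.22 + 0.52 = 6.80
Sum of the 15 distinct covariances = 15 × 0.365 = 5.475
Var(T) = Σσᵢ² + 2·Σcov = 6.80 + 2 × 5.475 = 17.750
α = (6/5)·(1 − 6.80/17.750) = 0.740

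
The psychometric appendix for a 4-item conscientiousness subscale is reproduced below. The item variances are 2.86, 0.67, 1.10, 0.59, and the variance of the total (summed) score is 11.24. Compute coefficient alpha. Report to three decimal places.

Σσᵢ² = 2.86 + 0.67 + 1.10 + 0.59 = 5.22
α = (k/(k−1))·(1 − Σσᵢ²/Var(T)) = (4/3)·(1 − 5.22/11.24) = 0.714

α = 0.714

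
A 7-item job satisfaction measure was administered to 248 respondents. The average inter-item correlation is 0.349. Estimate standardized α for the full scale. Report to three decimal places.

α = 0.790

Standardized α = k·r̄ / (1 + (k−1)·r̄) = 7 × 0.349 / (1 + 6 × 0.349)
  = 2.4430 / 3.0940 = 0.790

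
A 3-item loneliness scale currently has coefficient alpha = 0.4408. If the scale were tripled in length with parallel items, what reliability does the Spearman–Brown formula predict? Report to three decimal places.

Length factor m = 3
α' = m·α / (1 + (m−1)·α)
   = 3 × 0.4408 / (1 + (3 − 1) × 0.4408)
   = 1.3224 / 1.8816 = 0.703

predicted reliability = 0.703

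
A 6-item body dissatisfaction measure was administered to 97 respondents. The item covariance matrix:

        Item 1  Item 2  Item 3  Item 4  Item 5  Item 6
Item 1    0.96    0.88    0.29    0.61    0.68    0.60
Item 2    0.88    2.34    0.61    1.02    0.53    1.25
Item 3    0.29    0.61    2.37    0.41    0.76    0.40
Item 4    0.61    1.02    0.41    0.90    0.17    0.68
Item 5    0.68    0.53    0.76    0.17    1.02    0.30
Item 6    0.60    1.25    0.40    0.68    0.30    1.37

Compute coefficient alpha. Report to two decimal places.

α = 0.81

Σσ²ᵢ = 0.96 + 2.34 + 2.37 + 0.90 + 1.02 + 1.37 = 8.96
Sum of the distinct covariances = 9.19
σ²_total = 8.96 + 2 × 9.19 = 27.34
α = (k/(k−1))·(1 − Σσ²ᵢ/σ²_total) = (6/5)·(1 − 8.96/27.34) = 0.81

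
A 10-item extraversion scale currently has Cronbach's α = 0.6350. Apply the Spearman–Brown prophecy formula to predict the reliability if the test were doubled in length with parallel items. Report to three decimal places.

Length factor m = 2
α' = m·α / (1 + (m−1)·α)
   = 2 × 0.6350 / (1 + (2 − 1) × 0.6350)
   = 1.2700 / 1.6350 = 0.777

predicted reliability = 0.777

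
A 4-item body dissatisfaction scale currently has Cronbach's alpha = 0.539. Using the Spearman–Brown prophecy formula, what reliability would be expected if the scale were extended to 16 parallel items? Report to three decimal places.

Length factor m = 16/4 = 4.0000
α' = m·α / (1 + (m−1)·α)
   = 16/4 × 0.539 / (1 + (16/4 − 1) × 0.539)
   = 2.1560 / 2.6170 = 0.824

predicted reliability = 0.824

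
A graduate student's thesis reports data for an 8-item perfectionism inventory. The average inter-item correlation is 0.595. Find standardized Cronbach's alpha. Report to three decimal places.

α = 0.922

Standardized α = k·r̄ / (1 + (k−1)·r̄) = 8 × 0.595 / (1 + 7 × 0.595)
  = 4.7600 / 5.1650 = 0.922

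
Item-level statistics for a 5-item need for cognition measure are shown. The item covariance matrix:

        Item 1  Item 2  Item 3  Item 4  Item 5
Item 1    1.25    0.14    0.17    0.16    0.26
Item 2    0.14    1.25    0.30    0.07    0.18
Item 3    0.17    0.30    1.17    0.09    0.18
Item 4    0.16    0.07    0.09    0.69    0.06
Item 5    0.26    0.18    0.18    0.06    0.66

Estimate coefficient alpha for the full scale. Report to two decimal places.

α = 0.49

sum of item variances = 1.25 + 1.25 + 1.17 + 0.69 + 0.66 = 5.02
Σ_{i<j} σ_ij = 1.61
Var(T) = 5.02 + 2 × 1.61 = 8.24
α = (k/(k−1))·(1 − sum of item variances/Var(T)) = (5/4)·(1 − 5.02/8.24) = 0.49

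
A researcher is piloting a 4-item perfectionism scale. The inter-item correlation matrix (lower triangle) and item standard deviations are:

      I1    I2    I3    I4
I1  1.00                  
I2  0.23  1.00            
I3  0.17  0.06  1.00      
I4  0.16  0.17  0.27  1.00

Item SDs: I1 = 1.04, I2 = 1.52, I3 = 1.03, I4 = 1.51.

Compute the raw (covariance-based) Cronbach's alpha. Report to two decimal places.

Σσ²ᵢ = 1.04² + 1.52² + 1.03² + 1.51² = 6.7330
Covariances σ_ij = r_ij · s_i · s_j:
  σ(I1,I2) = 0.23 × 1.04 × 1.52 = 0.3636
  σ(I1,I3) = 0.17 × 1.04 × 1.03 = 0.1821
  σ(I1,I4) = 0.16 × 1.04 × 1.51 = 0.2513
  σ(I2,I3) = 0.06 × 1.52 × 1.03 = 0.0939
  σ(I2,I4) = 0.17 × 1.52 × 1.51 = 0.3902
  σ(I3,I4) = 0.27 × 1.03 × 1.51 = 0.4199
σ²_T = Σσ²ᵢ + 2·Σσ_ij = 6.7330 + 2 × 1.7010 = 10.1350
α = (4/3)·(1 − 6.7330/10.1350) = 0.45

Cronbach's alpha = 0.45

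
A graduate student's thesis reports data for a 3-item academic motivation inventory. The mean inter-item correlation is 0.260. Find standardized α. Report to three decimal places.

standardized α = 0.513

Standardized α = k·r̄ / (1 + (k−1)·r̄) = 3 × 0.260 / (1 + 2 × 0.260)
  = 0.7800 / 1.5200 = 0.513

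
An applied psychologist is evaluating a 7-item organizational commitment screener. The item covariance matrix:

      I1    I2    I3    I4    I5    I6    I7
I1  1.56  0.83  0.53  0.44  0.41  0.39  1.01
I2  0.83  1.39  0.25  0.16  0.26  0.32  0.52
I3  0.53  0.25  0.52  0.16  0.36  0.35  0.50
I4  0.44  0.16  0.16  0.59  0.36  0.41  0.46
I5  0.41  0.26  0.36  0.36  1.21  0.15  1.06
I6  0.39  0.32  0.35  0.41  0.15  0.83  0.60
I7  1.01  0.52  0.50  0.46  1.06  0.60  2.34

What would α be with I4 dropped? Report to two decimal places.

α = 0.79

Remaining items: I1, I2, I3, I5, I6, I7 (k = 6).
Σσᵢ² = 1.56 + 1.39 + 0.52 + 1.21 + 0.83 + 2.34 = 7.85
σ²_T = 7.85 + 2 × 7.54 = 22.93
α (item deleted) = (6/5)·(1 − 7.85/22.93) = 0.79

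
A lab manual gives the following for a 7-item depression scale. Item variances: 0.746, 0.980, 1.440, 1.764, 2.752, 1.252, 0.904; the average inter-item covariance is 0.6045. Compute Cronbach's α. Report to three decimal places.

ΣVar(i) = 0.746 + 0.980 + 1.440 + 1.764 + 2.752 + 1.252 + 0.904 = 9.838
Sum of the 21 distinct covariances = 21 × 0.6045 = 12.6945
total variance = ΣVar(i) + 2·Σcov = 9.838 + 2 × 12.6945 = 35.2270
α = (7/6)·(1 − 9.838/35.2270) = 0.841

α = 0.841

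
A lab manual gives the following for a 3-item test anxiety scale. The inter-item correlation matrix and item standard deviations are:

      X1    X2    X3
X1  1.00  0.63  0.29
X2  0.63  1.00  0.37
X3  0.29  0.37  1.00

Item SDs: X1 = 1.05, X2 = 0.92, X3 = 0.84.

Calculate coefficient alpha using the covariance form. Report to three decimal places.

α = 0.696

Σσ²ᵢ = 1.05² + 0.92² + 0.84² = 2.6545
Covariances σ_ij = r_ij · s_i · s_j:
  σ(X1,X2) = 0.63 × 1.05 × 0.92 = 0.6086
  σ(X1,X3) = 0.29 × 1.05 × 0.84 = 0.2558
  σ(X2,X3) = 0.37 × 0.92 × 0.84 = 0.2859
σ²_T = Σσ²ᵢ + 2·Σσ_ij = 2.6545 + 2 × 1.1503 = 4.9551
α = (3/2)·(1 − 2.6545/4.9551) = 0.696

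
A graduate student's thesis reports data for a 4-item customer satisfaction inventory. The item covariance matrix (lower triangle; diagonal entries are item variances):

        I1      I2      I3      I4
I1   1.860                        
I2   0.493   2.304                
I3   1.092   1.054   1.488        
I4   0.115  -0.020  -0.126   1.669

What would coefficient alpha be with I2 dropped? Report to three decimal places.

α = 0.452

Remaining items: I1, I3, I4 (k = 3).
Σσᵢ² = 1.860 + 1.488 + 1.669 = 5.017
σ²_T = 5.017 + 2 × 1.081 = 7.179
α (item deleted) = (3/2)·(1 − 5.017/7.179) = 0.452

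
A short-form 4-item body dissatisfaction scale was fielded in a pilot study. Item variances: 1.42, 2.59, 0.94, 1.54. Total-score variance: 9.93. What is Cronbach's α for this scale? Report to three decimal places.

sum of item variances = 1.42 + 2.59 + 0.94 + 1.54 = 6.49
α = (k/(k−1))·(1 − sum of item variances/σ²_T) = (4/3)·(1 − 6.49/9.93) = 0.462

Cronbach's α = 0.462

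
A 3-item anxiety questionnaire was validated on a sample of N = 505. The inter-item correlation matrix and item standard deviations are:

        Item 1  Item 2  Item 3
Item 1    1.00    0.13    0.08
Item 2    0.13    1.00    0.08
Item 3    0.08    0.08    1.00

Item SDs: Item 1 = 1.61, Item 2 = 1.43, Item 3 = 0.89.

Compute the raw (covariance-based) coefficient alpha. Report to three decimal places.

coefficient alpha = 0.239

Σσ²ᵢ = 1.61² + 1.43² + 0.89² = 5.4291
Covariances σ_ij = r_ij · s_i · s_j:
  σ(Item 1,Item 2) = 0.13 × 1.61 × 1.43 = 0.2993
  σ(Item 1,Item 3) = 0.08 × 1.61 × 0.89 = 0.1146
  σ(Item 2,Item 3) = 0.08 × 1.43 × 0.89 = 0.1018
σ²_T = Σσ²ᵢ + 2·Σσ_ij = 5.4291 + 2 × 0.5157 = 6.4605
α = (3/2)·(1 − 5.4291/6.4605) = 0.239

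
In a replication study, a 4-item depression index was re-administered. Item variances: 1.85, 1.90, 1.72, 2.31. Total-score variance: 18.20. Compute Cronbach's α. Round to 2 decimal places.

α = 0.76

ΣVar(i) = 1.85 + 1.90 + 1.72 + 2.31 = 7.78
α = (k/(k−1))·(1 − ΣVar(i)/total variance) = (4/3)·(1 − 7.78/18.20) = 0.76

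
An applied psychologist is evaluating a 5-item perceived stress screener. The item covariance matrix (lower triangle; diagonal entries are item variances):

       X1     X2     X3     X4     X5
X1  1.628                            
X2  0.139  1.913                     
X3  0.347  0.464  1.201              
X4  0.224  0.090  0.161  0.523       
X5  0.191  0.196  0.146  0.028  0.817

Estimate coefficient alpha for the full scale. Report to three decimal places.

coefficient alpha = 0.494

ΣVar(i) = 1.628 + 1.913 + 1.201 + 0.523 + 0.817 = 6.082
Sum of off-diagonal covariances = 1.986
total variance = 6.082 + 2 × 1.986 = 10.054
α = (k/(k−1))·(1 − ΣVar(i)/total variance) = (5/4)·(1 − 6.082/10.054) = 0.494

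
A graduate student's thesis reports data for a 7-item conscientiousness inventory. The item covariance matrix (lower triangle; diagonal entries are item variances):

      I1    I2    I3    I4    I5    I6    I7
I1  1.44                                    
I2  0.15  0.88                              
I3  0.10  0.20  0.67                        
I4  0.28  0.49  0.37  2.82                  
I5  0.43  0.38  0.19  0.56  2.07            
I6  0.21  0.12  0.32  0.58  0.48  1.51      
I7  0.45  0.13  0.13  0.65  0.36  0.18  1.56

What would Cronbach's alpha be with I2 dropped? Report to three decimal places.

α = 0.615

Remaining items: I1, I3, I4, I5, I6, I7 (k = 6).
Σσ²ᵢ = 1.44 + 0.67 + 2.82 + 2.07 + 1.51 + 1.56 = 10.07
total variance = 10.07 + 2 × 5.29 = 20.65
α (item deleted) = (6/5)·(1 − 10.07/20.65) = 0.615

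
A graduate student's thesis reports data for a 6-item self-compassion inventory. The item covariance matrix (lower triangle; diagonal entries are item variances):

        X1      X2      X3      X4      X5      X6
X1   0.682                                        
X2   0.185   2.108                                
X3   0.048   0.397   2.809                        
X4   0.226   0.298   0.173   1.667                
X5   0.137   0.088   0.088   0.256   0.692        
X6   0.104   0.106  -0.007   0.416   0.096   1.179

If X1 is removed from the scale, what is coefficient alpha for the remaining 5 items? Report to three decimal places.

Remaining items: X2, X3, X4, X5, X6 (k = 5).
Σσ²ᵢ = 2.108 + 2.809 + 1.667 + 0.692 + 1.179 = 8.455
σ²_total = 8.455 + 2 × 1.911 = 12.277
α (item deleted) = (5/4)·(1 − 8.455/12.277) = 0.389

coefficient alpha = 0.389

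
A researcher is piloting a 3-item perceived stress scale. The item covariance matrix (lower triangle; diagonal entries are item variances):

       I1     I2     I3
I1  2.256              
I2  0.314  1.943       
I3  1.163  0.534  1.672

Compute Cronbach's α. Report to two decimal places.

Cronbach's α = 0.61

Σσᵢ² = 2.256 + 1.943 + 1.672 = 5.871
Sum of the distinct covariances = 2.011
total variance = 5.871 + 2 × 2.011 = 9.893
α = (k/(k−1))·(1 − Σσᵢ²/total variance) = (3/2)·(1 − 5.871/9.893) = 0.61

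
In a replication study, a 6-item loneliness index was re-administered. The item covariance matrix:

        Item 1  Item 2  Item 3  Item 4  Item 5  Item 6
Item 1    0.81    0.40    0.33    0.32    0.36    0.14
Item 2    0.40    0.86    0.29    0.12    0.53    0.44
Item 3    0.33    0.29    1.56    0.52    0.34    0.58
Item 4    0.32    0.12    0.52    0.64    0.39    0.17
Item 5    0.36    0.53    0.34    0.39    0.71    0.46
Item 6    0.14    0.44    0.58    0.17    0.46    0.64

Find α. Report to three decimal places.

α = 0.809

sum of item variances = 0.81 + 0.86 + 1.56 + 0.64 + 0.71 + 0.64 = 5.22
Σ_{i<j} σ_ij = 5.39
σ²_T = 5.22 + 2 × 5.39 = 16.00
α = (k/(k−1))·(1 − sum of item variances/σ²_T) = (6/5)·(1 − 5.22/16.00) = 0.809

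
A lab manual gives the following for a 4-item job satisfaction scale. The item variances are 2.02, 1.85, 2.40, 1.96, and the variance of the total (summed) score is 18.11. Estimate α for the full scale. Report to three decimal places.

α = 0.727

sum of item variances = 2.02 + 1.85 + 2.40 + 1.96 = 8.23
α = (k/(k−1))·(1 − sum of item variances/σ²_total) = (4/3)·(1 − 8.23/18.11) = 0.727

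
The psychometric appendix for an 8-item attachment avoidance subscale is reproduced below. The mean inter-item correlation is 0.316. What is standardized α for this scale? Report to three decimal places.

Standardized α = k·r̄ / (1 + (k−1)·r̄) = 8 × 0.316 / (1 + 7 × 0.316)
  = 2.5280 / 3.2120 = 0.787

α = 0.787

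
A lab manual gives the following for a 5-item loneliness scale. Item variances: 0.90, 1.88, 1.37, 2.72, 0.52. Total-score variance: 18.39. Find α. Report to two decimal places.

ΣVar(i) = 0.90 + 1.88 + 1.37 + 2.72 + 0.52 = 7.39
α = (k/(k−1))·(1 − ΣVar(i)/σ²_total) = (5/4)·(1 − 7.39/18.39) = 0.75

α = 0.75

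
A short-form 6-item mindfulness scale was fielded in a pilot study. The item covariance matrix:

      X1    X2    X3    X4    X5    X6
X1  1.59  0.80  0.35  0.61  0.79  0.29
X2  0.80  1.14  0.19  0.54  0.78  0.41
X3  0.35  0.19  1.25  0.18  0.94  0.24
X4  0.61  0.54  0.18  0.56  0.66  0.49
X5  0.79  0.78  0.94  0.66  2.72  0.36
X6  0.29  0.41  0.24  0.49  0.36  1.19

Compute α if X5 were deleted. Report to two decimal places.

α = 0.74

Remaining items: X1, X2, X3, X4, X6 (k = 5).
Σσ²ᵢ = 1.59 + 1.14 + 1.25 + 0.56 + 1.19 = 5.73
σ²_T = 5.73 + 2 × 4.10 = 13.93
α (item deleted) = (5/4)·(1 − 5.73/13.93) = 0.74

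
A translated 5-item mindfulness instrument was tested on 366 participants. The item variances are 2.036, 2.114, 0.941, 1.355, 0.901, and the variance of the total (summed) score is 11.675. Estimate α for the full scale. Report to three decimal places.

α = 0.463

ΣVar(i) = 2.036 + 2.114 + 0.941 + 1.355 + 0.901 = 7.347
α = (k/(k−1))·(1 − ΣVar(i)/σ²_T) = (5/4)·(1 − 7.347/11.675) = 0.463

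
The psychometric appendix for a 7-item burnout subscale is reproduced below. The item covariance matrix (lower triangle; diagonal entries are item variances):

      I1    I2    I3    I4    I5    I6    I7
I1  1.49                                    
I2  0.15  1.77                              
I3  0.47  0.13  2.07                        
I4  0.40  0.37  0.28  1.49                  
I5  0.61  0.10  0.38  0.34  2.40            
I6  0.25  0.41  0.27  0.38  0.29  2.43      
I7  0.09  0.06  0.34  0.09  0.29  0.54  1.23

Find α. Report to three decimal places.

α = 0.574

Σσ²ᵢ = 1.49 + 1.77 + 2.07 + 1.49 + 2.40 + 2.43 + 1.23 = 12.88
Σ_{i<j} σ_ij = 6.24
σ²_total = 12.88 + 2 × 6.24 = 25.36
α = (k/(k−1))·(1 − Σσ²ᵢ/σ²_total) = (7/6)·(1 − 12.88/25.36) = 0.574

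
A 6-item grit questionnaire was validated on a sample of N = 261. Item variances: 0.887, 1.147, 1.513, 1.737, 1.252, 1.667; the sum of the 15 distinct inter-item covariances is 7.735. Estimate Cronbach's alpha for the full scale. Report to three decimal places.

α = 0.784

sum of item variances = 0.887 + 1.147 + 1.513 + 1.737 + 1.252 + 1.667 = 8.203
Sum of distinct covariances = 7.735
σ²_T = sum of item variances + 2·Σcov = 8.203 + 2 × 7.735 = 23.673
α = (6/5)·(1 − 8.203/23.673) = 0.784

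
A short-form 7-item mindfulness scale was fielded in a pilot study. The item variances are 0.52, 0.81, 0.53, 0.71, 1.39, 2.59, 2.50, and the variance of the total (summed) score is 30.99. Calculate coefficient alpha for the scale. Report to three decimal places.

coefficient alpha = 0.826

Σσ²ᵢ = 0.52 + 0.81 + 0.53 + 0.71 + 1.39 + 2.59 + 2.50 = 9.05
α = (k/(k−1))·(1 − Σσ²ᵢ/Var(T)) = (7/6)·(1 − 9.05/30.99) = 0.826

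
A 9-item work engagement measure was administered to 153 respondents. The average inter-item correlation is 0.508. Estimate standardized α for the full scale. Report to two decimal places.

α = 0.90

Standardized α = k·r̄ / (1 + (k−1)·r̄) = 9 × 0.508 / (1 + 8 × 0.508)
  = 4.5720 / 5.0640 = 0.90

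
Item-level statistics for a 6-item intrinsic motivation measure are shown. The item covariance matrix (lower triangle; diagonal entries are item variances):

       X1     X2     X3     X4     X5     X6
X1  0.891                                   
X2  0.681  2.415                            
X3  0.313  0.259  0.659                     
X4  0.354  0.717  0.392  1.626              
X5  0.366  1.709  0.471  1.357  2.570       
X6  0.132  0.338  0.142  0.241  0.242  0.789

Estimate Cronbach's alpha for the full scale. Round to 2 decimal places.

Cronbach's alpha = 0.76

Σσᵢ² = 0.891 + 2.415 + 0.659 + 1.626 + 2.570 + 0.789 = 8.950
Σ_{i<j} σ_ij = 7.714
Var(T) = 8.950 + 2 × 7.714 = 24.378
α = (k/(k−1))·(1 − Σσᵢ²/Var(T)) = (6/5)·(1 − 8.950/24.378) = 0.76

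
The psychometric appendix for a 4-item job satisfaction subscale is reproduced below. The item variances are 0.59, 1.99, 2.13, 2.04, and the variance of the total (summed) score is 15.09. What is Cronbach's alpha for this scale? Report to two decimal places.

α = 0.74

ΣVar(i) = 0.59 + 1.99 + 2.13 + 2.04 = 6.75
α = (k/(k−1))·(1 − ΣVar(i)/σ²_total) = (4/3)·(1 − 6.75/15.09) = 0.74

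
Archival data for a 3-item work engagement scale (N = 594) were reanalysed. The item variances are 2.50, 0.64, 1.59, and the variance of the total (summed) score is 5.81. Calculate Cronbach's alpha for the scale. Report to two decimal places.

α = 0.28

Σσᵢ² = 2.50 + 0.64 + 1.59 = 4.73
α = (k/(k−1))·(1 − Σσᵢ²/σ²_T) = (3/2)·(1 − 4.73/5.81) = 0.28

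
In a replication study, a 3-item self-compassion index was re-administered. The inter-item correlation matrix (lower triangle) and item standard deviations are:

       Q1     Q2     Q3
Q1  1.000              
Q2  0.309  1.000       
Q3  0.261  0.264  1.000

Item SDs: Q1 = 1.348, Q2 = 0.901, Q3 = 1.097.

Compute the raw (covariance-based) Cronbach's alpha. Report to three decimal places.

Cronbach's alpha = 0.522

Σσ²ᵢ = 1.348² + 0.901² + 1.097² = 3.8323
Covariances σ_ij = r_ij · s_i · s_j:
  σ(Q1,Q2) = 0.309 × 1.348 × 0.901 = 0.3753
  σ(Q1,Q3) = 0.261 × 1.348 × 1.097 = 0.3860
  σ(Q2,Q3) = 0.264 × 0.901 × 1.097 = 0.2609
σ²_T = Σσ²ᵢ + 2·Σσ_ij = 3.8323 + 2 × 1.0222 = 5.8767
α = (3/2)·(1 − 3.8323/5.8767) = 0.522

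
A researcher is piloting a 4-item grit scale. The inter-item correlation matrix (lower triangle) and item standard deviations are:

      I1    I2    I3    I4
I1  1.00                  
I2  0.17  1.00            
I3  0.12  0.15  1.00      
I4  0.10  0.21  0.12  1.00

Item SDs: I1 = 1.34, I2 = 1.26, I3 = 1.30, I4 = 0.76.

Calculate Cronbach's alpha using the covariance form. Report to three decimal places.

Σσ²ᵢ = 1.34² + 1.26² + 1.30² + 0.76² = 5.6508
Covariances σ_ij = r_ij · s_i · s_j:
  σ(I1,I2) = 0.17 × 1.34 × 1.26 = 0.2870
  σ(I1,I3) = 0.12 × 1.34 × 1.30 = 0.2090
  σ(I1,I4) = 0.10 × 1.34 × 0.76 = 0.1018
  σ(I2,I3) = 0.15 × 1.26 × 1.30 = 0.2457
  σ(I2,I4) = 0.21 × 1.26 × 0.76 = 0.2011
  σ(I3,I4) = 0.12 × 1.30 × 0.76 = 0.1186
σ²_T = Σσ²ᵢ + 2·Σσ_ij = 5.6508 + 2 × 1.1632 = 7.9772
α = (4/3)·(1 − 5.6508/7.9772) = 0.389

α = 0.389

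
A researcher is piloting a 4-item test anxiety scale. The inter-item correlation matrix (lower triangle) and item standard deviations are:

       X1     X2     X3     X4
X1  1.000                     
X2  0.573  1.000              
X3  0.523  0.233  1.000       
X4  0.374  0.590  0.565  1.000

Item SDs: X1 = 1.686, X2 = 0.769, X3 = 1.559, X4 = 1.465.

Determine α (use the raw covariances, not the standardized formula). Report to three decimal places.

Σσ²ᵢ = 1.686² + 0.769² + 1.559² + 1.465² = 8.0107
Covariances σ_ij = r_ij · s_i · s_j:
  σ(X1,X2) = 0.573 × 1.686 × 0.769 = 0.7429
  σ(X1,X3) = 0.523 × 1.686 × 1.559 = 1.3747
  σ(X1,X4) = 0.374 × 1.686 × 1.465 = 0.9238
  σ(X2,X3) = 0.233 × 0.769 × 1.559 = 0.2793
  σ(X2,X4) = 0.590 × 0.769 × 1.465 = 0.6647
  σ(X3,X4) = 0.565 × 1.559 × 1.465 = 1.2904
σ²_T = Σσ²ᵢ + 2·Σσ_ij = 8.0107 + 2 × 5.2758 = 18.5623
α = (4/3)·(1 − 8.0107/18.5623) = 0.758

α = 0.758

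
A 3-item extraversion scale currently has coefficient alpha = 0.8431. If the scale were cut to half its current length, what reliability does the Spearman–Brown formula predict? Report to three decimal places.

predicted reliability = 0.729

Length factor m = 1/2
α' = m·α / (1 − (1−m)·α)
   = 1/2 × 0.8431 / (1 − (1 − 1/2) × 0.8431)
   = 0.4215 / 0.5785 = 0.729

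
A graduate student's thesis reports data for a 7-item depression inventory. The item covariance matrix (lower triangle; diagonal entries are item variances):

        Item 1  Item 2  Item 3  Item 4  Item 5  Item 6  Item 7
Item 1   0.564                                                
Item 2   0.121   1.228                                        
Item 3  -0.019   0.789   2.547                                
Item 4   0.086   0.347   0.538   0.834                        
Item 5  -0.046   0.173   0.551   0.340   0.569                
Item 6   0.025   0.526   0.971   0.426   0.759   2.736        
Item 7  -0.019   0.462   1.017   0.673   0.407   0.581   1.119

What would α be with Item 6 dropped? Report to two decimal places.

α = 0.73

Remaining items: Item 1, Item 2, Item 3, Item 4, Item 5, Item 7 (k = 6).
ΣVar(i) = 0.564 + 1.228 + 2.547 + 0.834 + 0.569 + 1.119 = 6.861
σ²_T = 6.861 + 2 × 5.420 = 17.701
α (item deleted) = (6/5)·(1 − 6.861/17.701) = 0.73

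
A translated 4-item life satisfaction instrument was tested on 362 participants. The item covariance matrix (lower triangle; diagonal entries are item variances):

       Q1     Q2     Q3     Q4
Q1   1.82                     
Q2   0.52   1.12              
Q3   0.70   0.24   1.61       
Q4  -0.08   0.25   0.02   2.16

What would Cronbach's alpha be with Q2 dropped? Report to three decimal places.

Cronbach's alpha = 0.279

Remaining items: Q1, Q3, Q4 (k = 3).
Σσᵢ² = 1.82 + 1.61 + 2.16 = 5.59
total variance = 5.59 + 2 × 0.64 = 6.87
α (item deleted) = (3/2)·(1 − 5.59/6.87) = 0.279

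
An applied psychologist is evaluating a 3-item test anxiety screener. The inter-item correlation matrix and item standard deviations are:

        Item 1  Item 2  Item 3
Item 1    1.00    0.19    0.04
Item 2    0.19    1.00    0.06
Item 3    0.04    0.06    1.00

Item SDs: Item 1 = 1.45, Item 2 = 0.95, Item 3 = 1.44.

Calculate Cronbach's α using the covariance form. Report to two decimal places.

Σσ²ᵢ = 1.45² + 0.95² + 1.44² = 5.0786
Covariances σ_ij = r_ij · s_i · s_j:
  σ(Item 1,Item 2) = 0.19 × 1.45 × 0.95 = 0.2617
  σ(Item 1,Item 3) = 0.04 × 1.45 × 1.44 = 0.0835
  σ(Item 2,Item 3) = 0.06 × 0.95 × 1.44 = 0.0821
σ²_T = Σσ²ᵢ + 2·Σσ_ij = 5.0786 + 2 × 0.4273 = 5.9332
α = (3/2)·(1 − 5.0786/5.9332) = 0.22

α = 0.22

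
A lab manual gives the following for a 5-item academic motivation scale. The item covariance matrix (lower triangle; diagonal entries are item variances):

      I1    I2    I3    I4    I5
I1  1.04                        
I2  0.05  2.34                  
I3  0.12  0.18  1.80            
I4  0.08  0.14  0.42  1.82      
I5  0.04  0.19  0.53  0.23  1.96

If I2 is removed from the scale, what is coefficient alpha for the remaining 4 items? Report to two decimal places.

Remaining items: I1, I3, I4, I5 (k = 4).
sum of item variances = 1.04 + 1.80 + 1.82 + 1.96 = 6.62
Var(T) = 6.62 + 2 × 1.42 = 9.46
α (item deleted) = (4/3)·(1 − 6.62/9.46) = 0.40

coefficient alpha = 0.40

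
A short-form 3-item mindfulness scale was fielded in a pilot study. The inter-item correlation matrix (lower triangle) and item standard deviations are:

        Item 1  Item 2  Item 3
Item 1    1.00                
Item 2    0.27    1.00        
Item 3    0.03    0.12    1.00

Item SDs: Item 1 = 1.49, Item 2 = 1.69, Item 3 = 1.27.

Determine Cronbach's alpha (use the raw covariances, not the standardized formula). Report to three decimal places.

Cronbach's alpha = 0.344

Σσ²ᵢ = 1.49² + 1.69² + 1.27² = 6.6891
Covariances σ_ij = r_ij · s_i · s_j:
  σ(Item 1,Item 2) = 0.27 × 1.49 × 1.69 = 0.6799
  σ(Item 1,Item 3) = 0.03 × 1.49 × 1.27 = 0.0568
  σ(Item 2,Item 3) = 0.12 × 1.69 × 1.27 = 0.2576
σ²_T = Σσ²ᵢ + 2·Σσ_ij = 6.6891 + 2 × 0.9943 = 8.6777
α = (3/2)·(1 − 6.6891/8.6777) = 0.344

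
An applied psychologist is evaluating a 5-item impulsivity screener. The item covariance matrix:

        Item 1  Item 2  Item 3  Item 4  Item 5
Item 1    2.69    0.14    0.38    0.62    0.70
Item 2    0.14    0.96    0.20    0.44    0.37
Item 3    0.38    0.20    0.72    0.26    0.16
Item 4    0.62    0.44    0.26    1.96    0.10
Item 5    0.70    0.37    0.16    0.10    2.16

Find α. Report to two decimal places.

α = 0.55

Σσ²ᵢ = 2.69 + 0.96 + 0.72 + 1.96 + 2.16 = 8.49
Σ_{i<j} σ_ij = 3.37
σ²_total = 8.49 + 2 × 3.37 = 15.23
α = (k/(k−1))·(1 − Σσ²ᵢ/σ²_total) = (5/4)·(1 − 8.49/15.23) = 0.55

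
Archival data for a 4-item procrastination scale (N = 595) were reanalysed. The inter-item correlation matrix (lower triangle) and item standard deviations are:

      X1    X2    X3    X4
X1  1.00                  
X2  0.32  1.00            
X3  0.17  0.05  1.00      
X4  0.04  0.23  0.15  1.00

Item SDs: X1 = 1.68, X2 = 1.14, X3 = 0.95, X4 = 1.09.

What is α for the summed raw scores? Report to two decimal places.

α = 0.42

Σσ²ᵢ = 1.68² + 1.14² + 0.95² + 1.09² = 6.2126
Covariances σ_ij = r_ij · s_i · s_j:
  σ(X1,X2) = 0.32 × 1.68 × 1.14 = 0.6129
  σ(X1,X3) = 0.17 × 1.68 × 0.95 = 0.2713
  σ(X1,X4) = 0.04 × 1.68 × 1.09 = 0.0732
  σ(X2,X3) = 0.05 × 1.14 × 0.95 = 0.0541
  σ(X2,X4) = 0.23 × 1.14 × 1.09 = 0.2858
  σ(X3,X4) = 0.15 × 0.95 × 1.09 = 0.1553
σ²_T = Σσ²ᵢ + 2·Σσ_ij = 6.2126 + 2 × 1.4526 = 9.1178
α = (4/3)·(1 − 6.2126/9.1178) = 0.42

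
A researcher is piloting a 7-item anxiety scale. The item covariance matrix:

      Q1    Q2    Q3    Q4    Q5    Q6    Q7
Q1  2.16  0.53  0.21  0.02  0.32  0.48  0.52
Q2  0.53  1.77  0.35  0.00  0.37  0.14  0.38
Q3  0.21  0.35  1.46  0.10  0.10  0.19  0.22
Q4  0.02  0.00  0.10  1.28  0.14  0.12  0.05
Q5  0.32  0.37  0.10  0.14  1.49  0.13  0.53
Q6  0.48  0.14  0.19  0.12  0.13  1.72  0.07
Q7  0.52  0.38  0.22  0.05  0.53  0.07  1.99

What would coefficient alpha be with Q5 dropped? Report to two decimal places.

coefficient alpha = 0.47

Remaining items: Q1, Q2, Q3, Q4, Q6, Q7 (k = 6).
ΣVar(i) = 2.16 + 1.77 + 1.46 + 1.28 + 1.72 + 1.99 = 10.38
σ²_total = 10.38 + 2 × 3.38 = 17.14
α (item deleted) = (6/5)·(1 − 10.38/17.14) = 0.47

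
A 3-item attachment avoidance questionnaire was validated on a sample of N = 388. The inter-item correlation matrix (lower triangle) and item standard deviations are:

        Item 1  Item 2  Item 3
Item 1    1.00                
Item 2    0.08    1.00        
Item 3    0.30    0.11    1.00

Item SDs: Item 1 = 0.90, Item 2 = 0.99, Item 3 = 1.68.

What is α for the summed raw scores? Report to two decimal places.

α = 0.35

Σσ²ᵢ = 0.90² + 0.99² + 1.68² = 4.6125
Covariances σ_ij = r_ij · s_i · s_j:
  σ(Item 1,Item 2) = 0.08 × 0.90 × 0.99 = 0.0713
  σ(Item 1,Item 3) = 0.30 × 0.90 × 1.68 = 0.4536
  σ(Item 2,Item 3) = 0.11 × 0.99 × 1.68 = 0.1830
σ²_T = Σσ²ᵢ + 2·Σσ_ij = 4.6125 + 2 × 0.7079 = 6.0283
α = (3/2)·(1 − 4.6125/6.0283) = 0.35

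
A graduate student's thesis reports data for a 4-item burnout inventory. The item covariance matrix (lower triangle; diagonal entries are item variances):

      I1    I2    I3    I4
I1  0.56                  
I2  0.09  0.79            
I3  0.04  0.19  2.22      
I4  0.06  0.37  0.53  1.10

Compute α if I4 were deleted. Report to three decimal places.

Remaining items: I1, I2, I3 (k = 3).
sum of item variances = 0.56 + 0.79 + 2.22 = 3.57
total variance = 3.57 + 2 × 0.32 = 4.21
α (item deleted) = (3/2)·(1 − 3.57/4.21) = 0.228

α = 0.228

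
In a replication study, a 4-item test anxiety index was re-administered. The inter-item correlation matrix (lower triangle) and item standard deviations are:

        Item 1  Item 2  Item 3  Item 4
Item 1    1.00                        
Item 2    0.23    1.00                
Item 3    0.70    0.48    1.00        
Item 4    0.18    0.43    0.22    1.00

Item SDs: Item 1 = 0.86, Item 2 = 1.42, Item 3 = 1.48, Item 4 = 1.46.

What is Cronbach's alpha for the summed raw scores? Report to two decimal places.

α = 0.69

Σσ²ᵢ = 0.86² + 1.42² + 1.48² + 1.46² = 7.0780
Covariances σ_ij = r_ij · s_i · s_j:
  σ(Item 1,Item 2) = 0.23 × 0.86 × 1.42 = 0.2809
  σ(Item 1,Item 3) = 0.70 × 0.86 × 1.48 = 0.8910
  σ(Item 1,Item 4) = 0.18 × 0.86 × 1.46 = 0.2260
  σ(Item 2,Item 3) = 0.48 × 1.42 × 1.48 = 1.0088
  σ(Item 2,Item 4) = 0.43 × 1.42 × 1.46 = 0.8915
  σ(Item 3,Item 4) = 0.22 × 1.48 × 1.46 = 0.4754
σ²_T = Σσ²ᵢ + 2·Σσ_ij = 7.0780 + 2 × 3.7736 = 14.6252
α = (4/3)·(1 − 7.0780/14.6252) = 0.69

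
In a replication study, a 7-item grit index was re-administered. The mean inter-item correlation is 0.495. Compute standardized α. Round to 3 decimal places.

Standardized α = k·r̄ / (1 + (k−1)·r̄) = 7 × 0.495 / (1 + 6 × 0.495)
  = 3.4650 / 3.9700 = 0.873

α = 0.873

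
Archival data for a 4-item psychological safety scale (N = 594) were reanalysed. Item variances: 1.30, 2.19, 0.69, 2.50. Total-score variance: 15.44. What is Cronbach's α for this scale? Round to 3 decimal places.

Σσᵢ² = 1.30 + 2.19 + 0.69 + 2.50 = 6.68
α = (k/(k−1))·(1 − Σσᵢ²/Var(T)) = (4/3)·(1 − 6.68/15.44) = 0.756

Cronbach's α = 0.756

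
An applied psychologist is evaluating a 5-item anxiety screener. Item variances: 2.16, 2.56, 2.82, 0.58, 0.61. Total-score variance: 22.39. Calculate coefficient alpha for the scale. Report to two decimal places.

ΣVar(i) = 2.16 + 2.56 + 2.82 + 0.58 + 0.61 = 8.73
α = (k/(k−1))·(1 − ΣVar(i)/Var(T)) = (5/4)·(1 − 8.73/22.39) = 0.76

coefficient alpha = 0.76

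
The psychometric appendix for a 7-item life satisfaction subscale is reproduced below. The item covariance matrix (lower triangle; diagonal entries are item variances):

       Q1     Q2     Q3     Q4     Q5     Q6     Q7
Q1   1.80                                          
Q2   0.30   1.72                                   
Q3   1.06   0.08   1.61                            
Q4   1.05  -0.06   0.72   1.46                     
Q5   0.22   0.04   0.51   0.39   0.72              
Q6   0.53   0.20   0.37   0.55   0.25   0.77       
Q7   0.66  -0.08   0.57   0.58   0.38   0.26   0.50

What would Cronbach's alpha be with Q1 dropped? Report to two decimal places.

Cronbach's alpha = 0.70

Remaining items: Q2, Q3, Q4, Q5, Q6, Q7 (k = 6).
Σσᵢ² = 1.72 + 1.61 + 1.46 + 0.72 + 0.77 + 0.50 = 6.78
σ²_total = 6.78 + 2 × 4.76 = 16.30
α (item deleted) = (6/5)·(1 − 6.78/16.30) = 0.70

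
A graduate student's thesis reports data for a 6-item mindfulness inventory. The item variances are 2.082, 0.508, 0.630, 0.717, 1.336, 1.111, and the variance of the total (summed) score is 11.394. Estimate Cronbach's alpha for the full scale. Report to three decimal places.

α = 0.528

Σσᵢ² = 2.082 + 0.508 + 0.630 + 0.717 + 1.336 + 1.111 = 6.384
α = (k/(k−1))·(1 − Σσᵢ²/total variance) = (6/5)·(1 − 6.384/11.394) = 0.528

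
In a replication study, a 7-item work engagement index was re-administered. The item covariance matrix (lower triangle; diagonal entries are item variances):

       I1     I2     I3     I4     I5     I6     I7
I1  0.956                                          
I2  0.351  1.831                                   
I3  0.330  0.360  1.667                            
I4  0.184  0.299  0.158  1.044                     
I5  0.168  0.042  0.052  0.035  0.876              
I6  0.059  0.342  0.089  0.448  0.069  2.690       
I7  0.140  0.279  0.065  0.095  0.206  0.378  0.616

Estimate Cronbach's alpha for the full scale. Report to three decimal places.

Cronbach's alpha = 0.538

ΣVar(i) = 0.956 + 1.831 + 1.667 + 1.044 + 0.876 + 2.690 + 0.616 = 9.680
Σ_{i<j} σ_ij = 4.149
Var(T) = 9.680 + 2 × 4.149 = 17.978
α = (k/(k−1))·(1 − ΣVar(i)/Var(T)) = (7/6)·(1 − 9.680/17.978) = 0.538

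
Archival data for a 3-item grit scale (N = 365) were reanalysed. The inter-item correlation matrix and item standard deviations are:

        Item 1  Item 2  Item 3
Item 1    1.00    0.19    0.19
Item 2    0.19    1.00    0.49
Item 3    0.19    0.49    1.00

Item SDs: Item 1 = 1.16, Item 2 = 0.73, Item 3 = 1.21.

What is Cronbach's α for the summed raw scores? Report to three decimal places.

Σσ²ᵢ = 1.16² + 0.73² + 1.21² = 3.3426
Covariances σ_ij = r_ij · s_i · s_j:
  σ(Item 1,Item 2) = 0.19 × 1.16 × 0.73 = 0.1609
  σ(Item 1,Item 3) = 0.19 × 1.16 × 1.21 = 0.2667
  σ(Item 2,Item 3) = 0.49 × 0.73 × 1.21 = 0.4328
σ²_T = Σσ²ᵢ + 2·Σσ_ij = 3.3426 + 2 × 0.8604 = 5.0634
α = (3/2)·(1 − 3.3426/5.0634) = 0.510

Cronbach's α = 0.510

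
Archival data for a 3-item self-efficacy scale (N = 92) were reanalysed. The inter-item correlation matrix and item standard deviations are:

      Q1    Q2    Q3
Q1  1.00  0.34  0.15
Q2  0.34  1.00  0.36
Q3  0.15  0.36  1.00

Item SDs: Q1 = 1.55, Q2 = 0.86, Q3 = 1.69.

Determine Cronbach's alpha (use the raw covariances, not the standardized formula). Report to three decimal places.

α = 0.470

Σσ²ᵢ = 1.55² + 0.86² + 1.69² = 5.9982
Covariances σ_ij = r_ij · s_i · s_j:
  σ(Q1,Q2) = 0.34 × 1.55 × 0.86 = 0.4532
  σ(Q1,Q3) = 0.15 × 1.55 × 1.69 = 0.3929
  σ(Q2,Q3) = 0.36 × 0.86 × 1.69 = 0.5232
σ²_T = Σσ²ᵢ + 2·Σσ_ij = 5.9982 + 2 × 1.3693 = 8.7368
α = (3/2)·(1 − 5.9982/8.7368) = 0.470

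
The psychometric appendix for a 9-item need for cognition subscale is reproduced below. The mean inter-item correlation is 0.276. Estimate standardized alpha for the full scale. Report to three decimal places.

Standardized α = k·r̄ / (1 + (k−1)·r̄) = 9 × 0.276 / (1 + 8 × 0.276)
  = 2.4840 / 3.2080 = 0.774

α = 0.774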